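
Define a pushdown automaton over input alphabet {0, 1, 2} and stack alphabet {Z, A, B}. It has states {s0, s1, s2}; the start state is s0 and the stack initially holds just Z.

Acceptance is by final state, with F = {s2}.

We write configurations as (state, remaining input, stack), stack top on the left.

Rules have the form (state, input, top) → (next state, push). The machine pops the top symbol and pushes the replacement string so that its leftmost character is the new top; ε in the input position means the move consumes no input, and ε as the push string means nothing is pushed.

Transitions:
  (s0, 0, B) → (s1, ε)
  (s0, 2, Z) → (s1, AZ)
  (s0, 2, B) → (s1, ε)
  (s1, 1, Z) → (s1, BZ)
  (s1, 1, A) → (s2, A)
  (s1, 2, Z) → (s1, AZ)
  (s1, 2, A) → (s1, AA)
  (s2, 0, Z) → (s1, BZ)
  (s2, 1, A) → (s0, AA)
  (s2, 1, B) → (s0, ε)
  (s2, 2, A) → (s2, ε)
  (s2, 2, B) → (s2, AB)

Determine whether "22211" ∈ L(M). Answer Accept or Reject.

Reject

No computation consumes all input and reaches a final state.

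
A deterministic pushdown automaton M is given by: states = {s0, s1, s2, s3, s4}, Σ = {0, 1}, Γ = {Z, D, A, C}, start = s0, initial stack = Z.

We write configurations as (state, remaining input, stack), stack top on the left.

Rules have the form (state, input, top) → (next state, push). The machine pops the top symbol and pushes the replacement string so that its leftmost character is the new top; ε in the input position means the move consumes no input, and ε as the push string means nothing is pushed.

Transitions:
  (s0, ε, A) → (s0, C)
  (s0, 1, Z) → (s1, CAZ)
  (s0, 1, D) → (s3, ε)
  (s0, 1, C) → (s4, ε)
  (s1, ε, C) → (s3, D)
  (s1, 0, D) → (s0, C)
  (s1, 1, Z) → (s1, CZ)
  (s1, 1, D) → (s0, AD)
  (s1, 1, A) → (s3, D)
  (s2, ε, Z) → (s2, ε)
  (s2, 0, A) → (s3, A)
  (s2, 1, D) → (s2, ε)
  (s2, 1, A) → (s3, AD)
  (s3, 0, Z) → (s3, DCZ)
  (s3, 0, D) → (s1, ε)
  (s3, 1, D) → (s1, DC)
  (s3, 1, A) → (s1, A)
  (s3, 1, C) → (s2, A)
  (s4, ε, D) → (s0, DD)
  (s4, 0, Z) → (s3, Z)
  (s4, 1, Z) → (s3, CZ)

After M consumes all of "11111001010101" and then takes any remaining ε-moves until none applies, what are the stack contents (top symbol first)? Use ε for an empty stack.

DZ

(s0, 11111001010101, Z)
  read 1, top Z: go to s1, push CAZ → (s1, 1111001010101, CAZ)
  ε-move, top C: go to s3, push D → (s3, 1111001010101, DAZ)
  read 1, top D: go to s1, push DC → (s1, 111001010101, DCAZ)
  read 1, top D: go to s0, push AD → (s0, 11001010101, ADCAZ)
  ε-move, top A: go to s0, push C → (s0, 11001010101, CDCAZ)
  read 1, top C: go to s4, push ε → (s4, 1001010101, DCAZ)
  ε-move, top D: go to s0, push DD → (s0, 1001010101, DDCAZ)
  read 1, top D: go to s3, push ε → (s3, 001010101, DCAZ)
  read 0, top D: go to s1, push ε → (s1, 01010101, CAZ)
  ε-move, top C: go to s3, push D → (s3, 01010101, DAZ)
  read 0, top D: go to s1, push ε → (s1, 1010101, AZ)
  read 1, top A: go to s3, push D → (s3, 010101, DZ)
  read 0, top D: go to s1, push ε → (s1, 10101, Z)
  read 1, top Z: go to s1, push CZ → (s1, 0101, CZ)
  ε-move, top C: go to s3, push D → (s3, 0101, DZ)
  read 0, top D: go to s1, push ε → (s1, 101, Z)
  read 1, top Z: go to s1, push CZ → (s1, 01, CZ)
  ε-move, top C: go to s3, push D → (s3, 01, DZ)
  read 0, top D: go to s1, push ε → (s1, 1, Z)
  read 1, top Z: go to s1, push CZ → (s1, ε, CZ)
  ε-move, top C: go to s3, push D → (s3, ε, DZ)
All input consumed in state s3 with stack DZ.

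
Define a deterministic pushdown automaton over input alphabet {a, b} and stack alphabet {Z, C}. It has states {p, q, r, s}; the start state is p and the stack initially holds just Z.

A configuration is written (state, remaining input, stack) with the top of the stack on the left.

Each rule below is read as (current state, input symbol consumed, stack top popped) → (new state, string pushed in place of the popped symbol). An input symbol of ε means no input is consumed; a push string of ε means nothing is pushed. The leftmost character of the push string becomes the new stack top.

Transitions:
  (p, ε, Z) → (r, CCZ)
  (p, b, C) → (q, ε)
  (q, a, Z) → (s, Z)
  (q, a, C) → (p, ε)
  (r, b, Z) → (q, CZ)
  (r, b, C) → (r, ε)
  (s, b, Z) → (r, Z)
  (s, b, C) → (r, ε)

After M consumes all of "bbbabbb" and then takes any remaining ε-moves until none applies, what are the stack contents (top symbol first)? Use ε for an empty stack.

(p, bbbabbb, Z)
  ε-move, top Z: go to r, push CCZ → (r, bbbabbb, CCZ)
  read b, top C: go to r, push ε → (r, bbabbb, CZ)
  read b, top C: go to r, push ε → (r, babbb, Z)
  read b, top Z: go to q, push CZ → (q, abbb, CZ)
  read a, top C: go to p, push ε → (p, bbb, Z)
  ε-move, top Z: go to r, push CCZ → (r, bbb, CCZ)
  read b, top C: go to r, push ε → (r, bb, CZ)
  read b, top C: go to r, push ε → (r, b, Z)
  read b, top Z: go to q, push CZ → (q, ε, CZ)
All input consumed in state q with stack CZ.

CZ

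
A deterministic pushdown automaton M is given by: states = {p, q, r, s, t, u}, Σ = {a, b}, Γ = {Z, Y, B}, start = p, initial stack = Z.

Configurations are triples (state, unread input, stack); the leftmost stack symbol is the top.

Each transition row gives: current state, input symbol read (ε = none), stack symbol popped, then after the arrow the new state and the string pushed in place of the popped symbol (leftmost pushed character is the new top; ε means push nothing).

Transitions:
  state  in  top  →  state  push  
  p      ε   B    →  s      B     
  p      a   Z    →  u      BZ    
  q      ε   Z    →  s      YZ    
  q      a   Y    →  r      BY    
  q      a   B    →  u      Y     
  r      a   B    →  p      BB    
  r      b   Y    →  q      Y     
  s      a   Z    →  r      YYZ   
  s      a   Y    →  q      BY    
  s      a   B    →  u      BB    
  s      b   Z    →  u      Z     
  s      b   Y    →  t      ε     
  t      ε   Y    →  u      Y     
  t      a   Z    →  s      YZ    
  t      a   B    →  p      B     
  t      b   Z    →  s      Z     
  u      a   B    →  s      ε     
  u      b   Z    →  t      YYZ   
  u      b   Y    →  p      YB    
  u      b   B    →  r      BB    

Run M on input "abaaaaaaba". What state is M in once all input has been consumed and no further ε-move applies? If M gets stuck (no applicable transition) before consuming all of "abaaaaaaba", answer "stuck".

(p, abaaaaaaba, Z) ⊢ (u, baaaaaaba, BZ) ⊢ (r, aaaaaaba, BBZ) ⊢ (p, aaaaaba, BBBZ) ⊢ (s, aaaaaba, BBBZ) ⊢ (u, aaaaba, BBBBZ) ⊢ (s, aaaba, BBBZ) ⊢ (u, aaba, BBBBZ) ⊢ (s, aba, BBBZ) ⊢ (u, ba, BBBBZ) ⊢ (r, a, BBBBBZ) ⊢ (p, ε, BBBBBBZ) ⊢ (s, ε, BBBBBBZ)
All input consumed; M is in state s.

s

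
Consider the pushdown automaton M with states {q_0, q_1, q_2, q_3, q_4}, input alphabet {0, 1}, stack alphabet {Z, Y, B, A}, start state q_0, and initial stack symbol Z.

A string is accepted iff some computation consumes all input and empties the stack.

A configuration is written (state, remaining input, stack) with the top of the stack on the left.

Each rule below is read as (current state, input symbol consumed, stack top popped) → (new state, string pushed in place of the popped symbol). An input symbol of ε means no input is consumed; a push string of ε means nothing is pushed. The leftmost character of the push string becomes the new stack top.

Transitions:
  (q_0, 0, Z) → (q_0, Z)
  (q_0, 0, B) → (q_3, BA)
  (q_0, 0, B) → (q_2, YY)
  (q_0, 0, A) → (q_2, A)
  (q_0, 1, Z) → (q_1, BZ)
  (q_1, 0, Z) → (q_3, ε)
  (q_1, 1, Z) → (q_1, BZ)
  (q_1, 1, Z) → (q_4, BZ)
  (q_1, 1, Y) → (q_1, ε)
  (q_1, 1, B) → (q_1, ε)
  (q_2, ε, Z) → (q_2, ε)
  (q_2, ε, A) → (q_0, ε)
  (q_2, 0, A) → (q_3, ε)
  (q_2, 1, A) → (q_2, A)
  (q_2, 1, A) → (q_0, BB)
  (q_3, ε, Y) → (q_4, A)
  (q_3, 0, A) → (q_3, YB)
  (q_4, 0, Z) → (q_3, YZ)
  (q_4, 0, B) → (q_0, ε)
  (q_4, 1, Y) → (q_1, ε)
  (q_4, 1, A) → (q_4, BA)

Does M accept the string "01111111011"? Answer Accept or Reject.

Reject

No computation consumes all input and empties the stack.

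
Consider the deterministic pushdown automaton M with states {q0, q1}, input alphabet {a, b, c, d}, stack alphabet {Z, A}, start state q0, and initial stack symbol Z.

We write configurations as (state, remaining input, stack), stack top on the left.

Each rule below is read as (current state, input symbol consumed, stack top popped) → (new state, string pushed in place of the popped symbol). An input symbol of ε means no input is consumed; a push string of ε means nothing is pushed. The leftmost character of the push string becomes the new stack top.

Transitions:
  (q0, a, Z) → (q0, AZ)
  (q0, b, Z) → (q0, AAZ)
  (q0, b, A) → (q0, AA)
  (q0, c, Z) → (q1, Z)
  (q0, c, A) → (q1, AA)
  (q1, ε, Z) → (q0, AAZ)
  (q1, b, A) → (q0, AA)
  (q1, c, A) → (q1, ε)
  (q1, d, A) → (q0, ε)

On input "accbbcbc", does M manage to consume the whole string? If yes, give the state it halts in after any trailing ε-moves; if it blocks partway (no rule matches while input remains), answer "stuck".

(q0, accbbcbc, Z)
  read a, top Z: go to q0, push AZ → (q0, ccbbcbc, AZ)
  read c, top A: go to q1, push AA → (q1, cbbcbc, AAZ)
  read c, top A: go to q1, push ε → (q1, bbcbc, AZ)
  read b, top A: go to q0, push AA → (q0, bcbc, AAZ)
  read b, top A: go to q0, push AA → (q0, cbc, AAAZ)
  read c, top A: go to q1, push AA → (q1, bc, AAAAZ)
  read b, top A: go to q0, push AA → (q0, c, AAAAAZ)
  read c, top A: go to q1, push AA → (q1, ε, AAAAAAZ)
All input consumed; M is in state q1.

q1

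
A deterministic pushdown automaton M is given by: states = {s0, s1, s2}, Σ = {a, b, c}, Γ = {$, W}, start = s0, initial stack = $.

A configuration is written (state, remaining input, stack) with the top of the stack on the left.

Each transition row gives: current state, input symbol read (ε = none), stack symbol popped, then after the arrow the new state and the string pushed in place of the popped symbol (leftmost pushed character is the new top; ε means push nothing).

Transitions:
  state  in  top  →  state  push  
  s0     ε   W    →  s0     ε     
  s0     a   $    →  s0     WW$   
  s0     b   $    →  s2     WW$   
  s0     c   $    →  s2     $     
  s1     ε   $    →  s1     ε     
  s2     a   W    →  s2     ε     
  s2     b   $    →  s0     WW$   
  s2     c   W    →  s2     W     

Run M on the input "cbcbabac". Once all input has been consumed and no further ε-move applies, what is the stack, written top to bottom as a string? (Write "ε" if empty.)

W$

(s0, cbcbabac, $)
  read c, top $: go to s2, push $ → (s2, bcbabac, $)
  read b, top $: go to s0, push WW$ → (s0, cbabac, WW$)
  ε-move, top W: go to s0, push ε → (s0, cbabac, W$)
  ε-move, top W: go to s0, push ε → (s0, cbabac, $)
  read c, top $: go to s2, push $ → (s2, babac, $)
  read b, top $: go to s0, push WW$ → (s0, abac, WW$)
  ε-move, top W: go to s0, push ε → (s0, abac, W$)
  ε-move, top W: go to s0, push ε → (s0, abac, $)
  read a, top $: go to s0, push WW$ → (s0, bac, WW$)
  ε-move, top W: go to s0, push ε → (s0, bac, W$)
  ε-move, top W: go to s0, push ε → (s0, bac, $)
  read b, top $: go to s2, push WW$ → (s2, ac, WW$)
  read a, top W: go to s2, push ε → (s2, c, W$)
  read c, top W: go to s2, push W → (s2, ε, W$)
All input consumed in state s2 with stack W$.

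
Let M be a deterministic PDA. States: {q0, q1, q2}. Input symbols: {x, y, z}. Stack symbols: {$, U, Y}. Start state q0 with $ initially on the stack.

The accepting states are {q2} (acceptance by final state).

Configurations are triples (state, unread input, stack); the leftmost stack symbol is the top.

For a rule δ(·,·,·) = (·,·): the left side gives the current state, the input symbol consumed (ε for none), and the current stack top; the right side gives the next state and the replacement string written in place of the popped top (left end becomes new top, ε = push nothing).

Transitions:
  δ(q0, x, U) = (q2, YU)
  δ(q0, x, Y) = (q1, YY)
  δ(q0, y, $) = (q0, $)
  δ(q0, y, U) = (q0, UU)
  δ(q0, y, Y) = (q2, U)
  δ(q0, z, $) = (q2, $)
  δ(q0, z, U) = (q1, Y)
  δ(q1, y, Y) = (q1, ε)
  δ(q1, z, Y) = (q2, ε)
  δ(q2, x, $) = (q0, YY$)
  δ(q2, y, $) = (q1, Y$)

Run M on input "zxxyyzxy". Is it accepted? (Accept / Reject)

Accept

(q0, zxxyyzxy, $)
  read z, top $: go to q2, push $ → (q2, xxyyzxy, $)
  read x, top $: go to q0, push YY$ → (q0, xyyzxy, YY$)
  read x, top Y: go to q1, push YY → (q1, yyzxy, YYY$)
  read y, top Y: go to q1, push ε → (q1, yzxy, YY$)
  read y, top Y: go to q1, push ε → (q1, zxy, Y$)
  read z, top Y: go to q2, push ε → (q2, xy, $)
  read x, top $: go to q0, push YY$ → (q0, y, YY$)
  read y, top Y: go to q2, push U → (q2, ε, UY$)
All input consumed; state q2 ∈ F.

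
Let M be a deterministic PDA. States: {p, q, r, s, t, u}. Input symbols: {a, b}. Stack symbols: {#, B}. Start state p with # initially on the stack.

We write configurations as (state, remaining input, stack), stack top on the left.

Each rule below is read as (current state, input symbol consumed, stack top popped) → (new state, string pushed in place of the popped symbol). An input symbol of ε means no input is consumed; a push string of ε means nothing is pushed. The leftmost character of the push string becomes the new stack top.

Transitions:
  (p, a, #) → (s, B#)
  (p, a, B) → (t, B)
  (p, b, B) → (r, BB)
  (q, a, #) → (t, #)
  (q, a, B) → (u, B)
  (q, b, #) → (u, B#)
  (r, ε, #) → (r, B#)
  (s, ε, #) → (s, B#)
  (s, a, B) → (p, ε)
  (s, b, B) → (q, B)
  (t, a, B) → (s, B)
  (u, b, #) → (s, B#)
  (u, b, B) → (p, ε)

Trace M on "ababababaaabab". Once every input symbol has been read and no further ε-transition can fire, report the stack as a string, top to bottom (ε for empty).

(p, ababababaaabab, #)
  read a, top #: go to s, push B# → (s, babababaaabab, B#)
  read b, top B: go to q, push B → (q, abababaaabab, B#)
  read a, top B: go to u, push B → (u, bababaaabab, B#)
  read b, top B: go to p, push ε → (p, ababaaabab, #)
  read a, top #: go to s, push B# → (s, babaaabab, B#)
  read b, top B: go to q, push B → (q, abaaabab, B#)
  read a, top B: go to u, push B → (u, baaabab, B#)
  read b, top B: go to p, push ε → (p, aaabab, #)
  read a, top #: go to s, push B# → (s, aabab, B#)
  read a, top B: go to p, push ε → (p, abab, #)
  read a, top #: go to s, push B# → (s, bab, B#)
  read b, top B: go to q, push B → (q, ab, B#)
  read a, top B: go to u, push B → (u, b, B#)
  read b, top B: go to p, push ε → (p, ε, #)
All input consumed in state p with stack #.

#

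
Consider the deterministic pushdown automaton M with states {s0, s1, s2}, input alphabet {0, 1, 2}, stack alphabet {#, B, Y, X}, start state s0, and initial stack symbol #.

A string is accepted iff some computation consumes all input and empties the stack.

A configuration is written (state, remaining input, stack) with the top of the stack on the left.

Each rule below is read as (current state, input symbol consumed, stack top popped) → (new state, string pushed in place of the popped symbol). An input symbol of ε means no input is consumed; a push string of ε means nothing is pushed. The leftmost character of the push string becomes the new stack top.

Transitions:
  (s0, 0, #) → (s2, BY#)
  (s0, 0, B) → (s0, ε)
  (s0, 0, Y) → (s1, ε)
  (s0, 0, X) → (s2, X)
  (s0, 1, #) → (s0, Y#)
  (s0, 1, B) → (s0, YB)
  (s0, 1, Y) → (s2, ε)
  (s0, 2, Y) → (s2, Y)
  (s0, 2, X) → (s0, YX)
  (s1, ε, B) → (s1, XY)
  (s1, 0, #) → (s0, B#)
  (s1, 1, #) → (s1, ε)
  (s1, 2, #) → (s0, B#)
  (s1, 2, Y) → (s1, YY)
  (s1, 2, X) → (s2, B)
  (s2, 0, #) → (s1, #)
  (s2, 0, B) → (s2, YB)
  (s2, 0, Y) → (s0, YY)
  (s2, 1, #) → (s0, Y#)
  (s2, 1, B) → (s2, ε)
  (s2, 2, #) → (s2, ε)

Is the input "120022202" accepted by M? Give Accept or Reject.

Reject

(s0, 120022202, #)
  read 1, top #: go to s0, push Y# → (s0, 20022202, Y#)
  read 2, top Y: go to s2, push Y → (s2, 0022202, Y#)
  read 0, top Y: go to s0, push YY → (s0, 022202, YY#)
  read 0, top Y: go to s1, push ε → (s1, 22202, Y#)
  read 2, top Y: go to s1, push YY → (s1, 2202, YY#)
  read 2, top Y: go to s1, push YY → (s1, 202, YYY#)
  read 2, top Y: go to s1, push YY → (s1, 02, YYYY#)
No transition applies at (s1, 02, YYYY#); input not fully consumed.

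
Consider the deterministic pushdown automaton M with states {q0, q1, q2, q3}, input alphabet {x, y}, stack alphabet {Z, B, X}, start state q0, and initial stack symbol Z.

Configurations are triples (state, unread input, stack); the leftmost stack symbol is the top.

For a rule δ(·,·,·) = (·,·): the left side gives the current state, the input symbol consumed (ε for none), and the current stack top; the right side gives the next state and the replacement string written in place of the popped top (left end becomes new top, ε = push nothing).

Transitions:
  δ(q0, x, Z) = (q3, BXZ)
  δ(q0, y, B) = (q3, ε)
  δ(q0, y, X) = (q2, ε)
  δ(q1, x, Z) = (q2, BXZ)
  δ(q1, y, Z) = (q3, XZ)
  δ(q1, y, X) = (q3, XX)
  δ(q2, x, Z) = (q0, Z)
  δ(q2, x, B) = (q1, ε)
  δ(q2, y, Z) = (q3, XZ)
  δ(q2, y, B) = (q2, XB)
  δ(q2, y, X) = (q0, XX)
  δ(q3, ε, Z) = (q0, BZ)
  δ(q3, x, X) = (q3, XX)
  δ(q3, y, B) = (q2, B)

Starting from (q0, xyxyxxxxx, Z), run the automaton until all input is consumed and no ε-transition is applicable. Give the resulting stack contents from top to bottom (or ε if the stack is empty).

(q0, xyxyxxxxx, Z)
  read x, top Z: go to q3, push BXZ → (q3, yxyxxxxx, BXZ)
  read y, top B: go to q2, push B → (q2, xyxxxxx, BXZ)
  read x, top B: go to q1, push ε → (q1, yxxxxx, XZ)
  read y, top X: go to q3, push XX → (q3, xxxxx, XXZ)
  read x, top X: go to q3, push XX → (q3, xxxx, XXXZ)
  read x, top X: go to q3, push XX → (q3, xxx, XXXXZ)
  read x, top X: go to q3, push XX → (q3, xx, XXXXXZ)
  read x, top X: go to q3, push XX → (q3, x, XXXXXXZ)
  read x, top X: go to q3, push XX → (q3, ε, XXXXXXXZ)
All input consumed in state q3 with stack XXXXXXXZ.

XXXXXXXZ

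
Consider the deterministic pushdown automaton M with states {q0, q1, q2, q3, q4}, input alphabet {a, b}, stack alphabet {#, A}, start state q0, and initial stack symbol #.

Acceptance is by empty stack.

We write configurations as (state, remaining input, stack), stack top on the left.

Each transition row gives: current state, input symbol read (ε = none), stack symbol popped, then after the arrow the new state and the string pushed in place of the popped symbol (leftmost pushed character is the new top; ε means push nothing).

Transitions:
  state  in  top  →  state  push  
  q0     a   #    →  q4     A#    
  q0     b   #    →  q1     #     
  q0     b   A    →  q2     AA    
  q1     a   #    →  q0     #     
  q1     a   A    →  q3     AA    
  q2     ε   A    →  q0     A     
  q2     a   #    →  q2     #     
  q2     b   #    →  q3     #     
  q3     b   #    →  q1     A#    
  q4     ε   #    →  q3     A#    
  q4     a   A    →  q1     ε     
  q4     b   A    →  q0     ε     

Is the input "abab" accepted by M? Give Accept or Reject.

(q0, abab, #)
  read a, top #: go to q4, push A# → (q4, bab, A#)
  read b, top A: go to q0, push ε → (q0, ab, #)
  read a, top #: go to q4, push A# → (q4, b, A#)
  read b, top A: go to q0, push ε → (q0, ε, #)
All input consumed; stack is #, not empty, and no further ε-move applies.

Reject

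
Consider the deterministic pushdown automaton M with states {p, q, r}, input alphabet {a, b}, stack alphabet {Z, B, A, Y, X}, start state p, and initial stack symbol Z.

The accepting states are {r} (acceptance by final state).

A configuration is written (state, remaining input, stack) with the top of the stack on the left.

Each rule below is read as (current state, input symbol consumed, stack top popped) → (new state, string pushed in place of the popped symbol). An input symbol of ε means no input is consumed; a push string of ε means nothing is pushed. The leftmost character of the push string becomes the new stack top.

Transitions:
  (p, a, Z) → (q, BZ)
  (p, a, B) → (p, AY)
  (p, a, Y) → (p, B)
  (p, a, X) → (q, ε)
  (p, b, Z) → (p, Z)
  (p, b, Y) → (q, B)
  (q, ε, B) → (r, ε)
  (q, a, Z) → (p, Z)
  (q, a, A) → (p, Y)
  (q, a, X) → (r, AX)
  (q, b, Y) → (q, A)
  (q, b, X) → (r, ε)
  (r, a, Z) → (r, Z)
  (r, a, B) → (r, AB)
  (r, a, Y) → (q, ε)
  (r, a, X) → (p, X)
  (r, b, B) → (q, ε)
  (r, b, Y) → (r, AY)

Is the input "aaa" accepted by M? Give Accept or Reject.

(p, aaa, Z) ⊢ (q, aa, BZ) ⊢ (r, aa, Z) ⊢ (r, a, Z) ⊢ (r, ε, Z)
All input consumed; state r ∈ F.

Accept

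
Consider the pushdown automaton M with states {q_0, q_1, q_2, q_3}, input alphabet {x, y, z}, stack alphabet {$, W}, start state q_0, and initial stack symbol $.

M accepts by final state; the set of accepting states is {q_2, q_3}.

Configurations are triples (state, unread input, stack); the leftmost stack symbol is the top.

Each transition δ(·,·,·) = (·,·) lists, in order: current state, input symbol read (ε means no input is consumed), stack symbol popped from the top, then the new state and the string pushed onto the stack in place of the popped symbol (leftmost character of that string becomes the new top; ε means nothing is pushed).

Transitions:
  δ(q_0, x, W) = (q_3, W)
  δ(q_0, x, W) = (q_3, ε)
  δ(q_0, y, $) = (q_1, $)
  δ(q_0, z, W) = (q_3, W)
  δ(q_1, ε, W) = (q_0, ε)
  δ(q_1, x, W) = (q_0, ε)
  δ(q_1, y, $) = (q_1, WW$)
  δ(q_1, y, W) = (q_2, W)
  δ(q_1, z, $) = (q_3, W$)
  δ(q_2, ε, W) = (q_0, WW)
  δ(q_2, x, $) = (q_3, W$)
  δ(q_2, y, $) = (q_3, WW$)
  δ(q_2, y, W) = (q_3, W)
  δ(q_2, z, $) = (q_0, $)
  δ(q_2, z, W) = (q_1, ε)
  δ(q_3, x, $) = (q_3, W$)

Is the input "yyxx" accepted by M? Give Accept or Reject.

One accepting computation: (q_0, yyxx, $) ⊢ (q_1, yxx, $) ⊢ (q_1, xx, WW$) ⊢ (q_0, x, W$) ⊢ (q_3, ε, W$)
All input consumed and state q_3 ∈ F.

Accept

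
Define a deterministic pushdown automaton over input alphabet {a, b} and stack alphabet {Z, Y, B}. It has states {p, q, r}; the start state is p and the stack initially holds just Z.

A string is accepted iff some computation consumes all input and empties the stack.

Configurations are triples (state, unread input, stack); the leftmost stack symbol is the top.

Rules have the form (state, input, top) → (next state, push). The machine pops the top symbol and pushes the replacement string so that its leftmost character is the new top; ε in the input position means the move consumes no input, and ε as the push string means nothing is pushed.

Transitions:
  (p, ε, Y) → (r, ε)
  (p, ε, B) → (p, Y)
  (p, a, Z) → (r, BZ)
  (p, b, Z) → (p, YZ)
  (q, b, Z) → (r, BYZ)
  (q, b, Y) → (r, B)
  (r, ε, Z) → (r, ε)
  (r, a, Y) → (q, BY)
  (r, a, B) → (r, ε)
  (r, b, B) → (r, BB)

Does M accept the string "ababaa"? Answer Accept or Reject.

(p, ababaa, Z)
  read a, top Z: go to r, push BZ → (r, babaa, BZ)
  read b, top B: go to r, push BB → (r, abaa, BBZ)
  read a, top B: go to r, push ε → (r, baa, BZ)
  read b, top B: go to r, push BB → (r, aa, BBZ)
  read a, top B: go to r, push ε → (r, a, BZ)
  read a, top B: go to r, push ε → (r, ε, Z)
  ε-move, top Z: go to r, push ε → (r, ε, ε)
All input consumed and the stack is empty.

Accept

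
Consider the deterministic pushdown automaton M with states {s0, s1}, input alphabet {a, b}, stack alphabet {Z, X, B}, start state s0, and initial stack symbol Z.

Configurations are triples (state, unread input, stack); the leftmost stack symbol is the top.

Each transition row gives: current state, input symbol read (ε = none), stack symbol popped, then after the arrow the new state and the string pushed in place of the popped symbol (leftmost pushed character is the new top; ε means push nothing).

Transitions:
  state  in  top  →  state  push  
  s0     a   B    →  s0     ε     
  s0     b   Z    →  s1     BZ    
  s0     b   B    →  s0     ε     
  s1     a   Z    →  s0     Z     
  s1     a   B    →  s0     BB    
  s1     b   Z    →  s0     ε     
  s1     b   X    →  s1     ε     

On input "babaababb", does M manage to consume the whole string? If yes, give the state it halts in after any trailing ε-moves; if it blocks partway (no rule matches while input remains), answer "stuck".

stuck

(s0, babaababb, Z)
  read b, top Z: go to s1, push BZ → (s1, abaababb, BZ)
  read a, top B: go to s0, push BB → (s0, baababb, BBZ)
  read b, top B: go to s0, push ε → (s0, aababb, BZ)
  read a, top B: go to s0, push ε → (s0, ababb, Z)
No transition for (s0, a, top Z); M blocks with input ababb remaining.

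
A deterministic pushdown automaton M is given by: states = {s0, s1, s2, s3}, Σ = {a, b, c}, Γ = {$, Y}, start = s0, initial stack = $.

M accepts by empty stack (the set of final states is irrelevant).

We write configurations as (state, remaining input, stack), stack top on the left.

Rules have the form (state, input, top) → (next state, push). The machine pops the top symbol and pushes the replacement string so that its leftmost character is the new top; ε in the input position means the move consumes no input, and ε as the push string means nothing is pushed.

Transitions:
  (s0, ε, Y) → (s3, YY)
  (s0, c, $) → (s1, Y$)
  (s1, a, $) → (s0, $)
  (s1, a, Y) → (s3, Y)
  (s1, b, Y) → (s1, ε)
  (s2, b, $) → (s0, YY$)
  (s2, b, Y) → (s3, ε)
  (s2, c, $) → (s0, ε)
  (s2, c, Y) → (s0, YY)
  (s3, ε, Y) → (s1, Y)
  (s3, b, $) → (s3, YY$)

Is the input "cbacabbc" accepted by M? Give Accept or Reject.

(s0, cbacabbc, $)
  read c, top $: go to s1, push Y$ → (s1, bacabbc, Y$)
  read b, top Y: go to s1, push ε → (s1, acabbc, $)
  read a, top $: go to s0, push $ → (s0, cabbc, $)
  read c, top $: go to s1, push Y$ → (s1, abbc, Y$)
  read a, top Y: go to s3, push Y → (s3, bbc, Y$)
  ε-move, top Y: go to s1, push Y → (s1, bbc, Y$)
  read b, top Y: go to s1, push ε → (s1, bc, $)
No transition applies at (s1, bc, $); input not fully consumed.

Reject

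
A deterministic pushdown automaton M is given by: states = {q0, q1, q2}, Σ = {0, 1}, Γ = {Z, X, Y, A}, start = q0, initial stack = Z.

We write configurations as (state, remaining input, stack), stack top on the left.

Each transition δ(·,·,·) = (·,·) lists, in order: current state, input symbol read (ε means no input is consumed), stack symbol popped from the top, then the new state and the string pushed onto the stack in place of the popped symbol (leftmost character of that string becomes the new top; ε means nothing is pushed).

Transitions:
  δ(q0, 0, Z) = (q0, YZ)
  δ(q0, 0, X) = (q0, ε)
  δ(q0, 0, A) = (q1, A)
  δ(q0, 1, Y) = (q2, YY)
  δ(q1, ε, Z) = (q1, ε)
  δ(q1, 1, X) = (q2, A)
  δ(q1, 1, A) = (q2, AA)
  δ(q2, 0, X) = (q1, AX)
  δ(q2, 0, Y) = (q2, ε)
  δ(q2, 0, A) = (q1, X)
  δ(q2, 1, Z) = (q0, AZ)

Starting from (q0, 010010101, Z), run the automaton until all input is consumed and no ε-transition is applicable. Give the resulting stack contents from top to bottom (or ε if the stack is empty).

AAZ

(q0, 010010101, Z)
  read 0, top Z: go to q0, push YZ → (q0, 10010101, YZ)
  read 1, top Y: go to q2, push YY → (q2, 0010101, YYZ)
  read 0, top Y: go to q2, push ε → (q2, 010101, YZ)
  read 0, top Y: go to q2, push ε → (q2, 10101, Z)
  read 1, top Z: go to q0, push AZ → (q0, 0101, AZ)
  read 0, top A: go to q1, push A → (q1, 101, AZ)
  read 1, top A: go to q2, push AA → (q2, 01, AAZ)
  read 0, top A: go to q1, push X → (q1, 1, XAZ)
  read 1, top X: go to q2, push A → (q2, ε, AAZ)
All input consumed in state q2 with stack AAZ.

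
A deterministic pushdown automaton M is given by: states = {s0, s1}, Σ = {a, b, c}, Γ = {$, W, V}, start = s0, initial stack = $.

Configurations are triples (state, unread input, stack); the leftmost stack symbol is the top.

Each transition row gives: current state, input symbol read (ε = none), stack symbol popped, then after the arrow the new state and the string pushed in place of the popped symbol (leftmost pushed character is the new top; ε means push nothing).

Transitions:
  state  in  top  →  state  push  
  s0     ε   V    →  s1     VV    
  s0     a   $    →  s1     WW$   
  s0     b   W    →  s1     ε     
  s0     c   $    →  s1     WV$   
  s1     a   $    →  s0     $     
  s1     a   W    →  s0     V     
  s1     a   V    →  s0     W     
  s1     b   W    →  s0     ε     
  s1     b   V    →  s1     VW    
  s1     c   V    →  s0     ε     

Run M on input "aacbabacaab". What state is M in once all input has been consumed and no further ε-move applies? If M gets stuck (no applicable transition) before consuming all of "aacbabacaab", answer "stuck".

(s0, aacbabacaab, $) ⊢ (s1, acbabacaab, WW$) ⊢ (s0, cbabacaab, VW$) ⊢ (s1, cbabacaab, VVW$) ⊢ (s0, babacaab, VW$) ⊢ (s1, babacaab, VVW$) ⊢ (s1, abacaab, VWVW$) ⊢ (s0, bacaab, WWVW$) ⊢ (s1, acaab, WVW$) ⊢ (s0, caab, VVW$) ⊢ (s1, caab, VVVW$) ⊢ (s0, aab, VVW$) ⊢ (s1, aab, VVVW$) ⊢ (s0, ab, WVVW$)
No transition for (s0, a, top W); M blocks with input ab remaining.

stuck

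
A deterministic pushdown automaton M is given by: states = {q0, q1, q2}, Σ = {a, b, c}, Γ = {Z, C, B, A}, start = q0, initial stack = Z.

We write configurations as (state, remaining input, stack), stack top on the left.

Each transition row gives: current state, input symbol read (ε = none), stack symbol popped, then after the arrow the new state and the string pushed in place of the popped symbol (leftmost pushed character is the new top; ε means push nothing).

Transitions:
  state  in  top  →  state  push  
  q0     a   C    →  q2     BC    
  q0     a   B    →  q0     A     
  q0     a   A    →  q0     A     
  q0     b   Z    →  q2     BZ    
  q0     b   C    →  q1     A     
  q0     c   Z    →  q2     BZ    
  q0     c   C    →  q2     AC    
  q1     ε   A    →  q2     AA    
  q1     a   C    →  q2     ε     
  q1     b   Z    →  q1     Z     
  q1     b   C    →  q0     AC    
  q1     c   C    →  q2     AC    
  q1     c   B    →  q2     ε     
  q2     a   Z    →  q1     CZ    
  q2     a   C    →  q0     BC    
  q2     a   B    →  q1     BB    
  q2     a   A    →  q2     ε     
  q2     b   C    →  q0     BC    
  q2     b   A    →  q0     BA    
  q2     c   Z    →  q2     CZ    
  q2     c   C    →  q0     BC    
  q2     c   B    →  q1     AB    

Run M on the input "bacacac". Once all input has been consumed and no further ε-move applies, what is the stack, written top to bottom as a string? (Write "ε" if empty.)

BZ

(q0, bacacac, Z)
  read b, top Z: go to q2, push BZ → (q2, acacac, BZ)
  read a, top B: go to q1, push BB → (q1, cacac, BBZ)
  read c, top B: go to q2, push ε → (q2, acac, BZ)
  read a, top B: go to q1, push BB → (q1, cac, BBZ)
  read c, top B: go to q2, push ε → (q2, ac, BZ)
  read a, top B: go to q1, push BB → (q1, c, BBZ)
  read c, top B: go to q2, push ε → (q2, ε, BZ)
All input consumed in state q2 with stack BZ.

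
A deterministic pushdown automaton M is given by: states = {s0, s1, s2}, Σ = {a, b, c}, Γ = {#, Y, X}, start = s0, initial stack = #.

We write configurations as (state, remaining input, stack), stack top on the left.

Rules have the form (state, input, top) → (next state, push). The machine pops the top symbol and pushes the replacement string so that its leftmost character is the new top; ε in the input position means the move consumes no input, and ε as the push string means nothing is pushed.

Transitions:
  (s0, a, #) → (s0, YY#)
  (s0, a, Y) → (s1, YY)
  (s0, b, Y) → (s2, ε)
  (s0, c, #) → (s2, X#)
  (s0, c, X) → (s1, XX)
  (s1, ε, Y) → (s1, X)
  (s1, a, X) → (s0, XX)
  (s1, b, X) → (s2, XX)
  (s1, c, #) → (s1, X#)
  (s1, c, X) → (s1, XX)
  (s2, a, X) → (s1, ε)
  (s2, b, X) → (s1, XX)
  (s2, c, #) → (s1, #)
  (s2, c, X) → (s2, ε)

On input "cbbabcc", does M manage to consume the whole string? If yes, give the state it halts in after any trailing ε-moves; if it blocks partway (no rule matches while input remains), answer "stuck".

s2

(s0, cbbabcc, #) ⊢ (s2, bbabcc, X#) ⊢ (s1, babcc, XX#) ⊢ (s2, abcc, XXX#) ⊢ (s1, bcc, XX#) ⊢ (s2, cc, XXX#) ⊢ (s2, c, XX#) ⊢ (s2, ε, X#)
All input consumed; M is in state s2.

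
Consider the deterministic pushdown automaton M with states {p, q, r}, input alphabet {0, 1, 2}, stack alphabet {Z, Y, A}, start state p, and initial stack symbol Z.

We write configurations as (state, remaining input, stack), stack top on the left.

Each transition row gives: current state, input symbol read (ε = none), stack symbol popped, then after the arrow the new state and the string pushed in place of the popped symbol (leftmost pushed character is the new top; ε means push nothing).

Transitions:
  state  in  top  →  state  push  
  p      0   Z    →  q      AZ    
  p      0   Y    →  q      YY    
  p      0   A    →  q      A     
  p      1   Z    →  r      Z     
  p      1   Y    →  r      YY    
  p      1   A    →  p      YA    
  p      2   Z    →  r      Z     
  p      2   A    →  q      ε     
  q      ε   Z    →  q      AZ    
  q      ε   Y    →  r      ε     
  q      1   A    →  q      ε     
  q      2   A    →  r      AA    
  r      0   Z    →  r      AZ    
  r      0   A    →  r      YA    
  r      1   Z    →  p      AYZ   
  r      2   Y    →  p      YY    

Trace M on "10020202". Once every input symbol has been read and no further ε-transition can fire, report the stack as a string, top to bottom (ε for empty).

YYYYAZ

(p, 10020202, Z)
  read 1, top Z: go to r, push Z → (r, 0020202, Z)
  read 0, top Z: go to r, push AZ → (r, 020202, AZ)
  read 0, top A: go to r, push YA → (r, 20202, YAZ)
  read 2, top Y: go to p, push YY → (p, 0202, YYAZ)
  read 0, top Y: go to q, push YY → (q, 202, YYYAZ)
  ε-move, top Y: go to r, push ε → (r, 202, YYAZ)
  read 2, top Y: go to p, push YY → (p, 02, YYYAZ)
  read 0, top Y: go to q, push YY → (q, 2, YYYYAZ)
  ε-move, top Y: go to r, push ε → (r, 2, YYYAZ)
  read 2, top Y: go to p, push YY → (p, ε, YYYYAZ)
All input consumed in state p with stack YYYYAZ.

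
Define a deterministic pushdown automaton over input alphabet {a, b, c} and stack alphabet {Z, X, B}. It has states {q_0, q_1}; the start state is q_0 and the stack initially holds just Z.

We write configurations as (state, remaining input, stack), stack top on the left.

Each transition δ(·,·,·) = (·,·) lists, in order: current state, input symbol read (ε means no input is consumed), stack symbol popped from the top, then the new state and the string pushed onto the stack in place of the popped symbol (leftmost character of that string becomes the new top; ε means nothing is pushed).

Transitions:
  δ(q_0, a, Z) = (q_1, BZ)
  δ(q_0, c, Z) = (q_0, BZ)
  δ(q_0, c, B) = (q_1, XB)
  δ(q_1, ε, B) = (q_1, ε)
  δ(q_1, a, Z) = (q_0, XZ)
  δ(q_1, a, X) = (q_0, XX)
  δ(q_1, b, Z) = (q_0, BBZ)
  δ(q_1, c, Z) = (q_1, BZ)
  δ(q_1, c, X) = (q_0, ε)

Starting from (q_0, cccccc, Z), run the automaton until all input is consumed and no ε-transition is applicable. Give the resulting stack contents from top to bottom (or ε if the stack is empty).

XBZ

(q_0, cccccc, Z) ⊢ (q_0, ccccc, BZ) ⊢ (q_1, cccc, XBZ) ⊢ (q_0, ccc, BZ) ⊢ (q_1, cc, XBZ) ⊢ (q_0, c, BZ) ⊢ (q_1, ε, XBZ)
All input consumed in state q_1 with stack XBZ.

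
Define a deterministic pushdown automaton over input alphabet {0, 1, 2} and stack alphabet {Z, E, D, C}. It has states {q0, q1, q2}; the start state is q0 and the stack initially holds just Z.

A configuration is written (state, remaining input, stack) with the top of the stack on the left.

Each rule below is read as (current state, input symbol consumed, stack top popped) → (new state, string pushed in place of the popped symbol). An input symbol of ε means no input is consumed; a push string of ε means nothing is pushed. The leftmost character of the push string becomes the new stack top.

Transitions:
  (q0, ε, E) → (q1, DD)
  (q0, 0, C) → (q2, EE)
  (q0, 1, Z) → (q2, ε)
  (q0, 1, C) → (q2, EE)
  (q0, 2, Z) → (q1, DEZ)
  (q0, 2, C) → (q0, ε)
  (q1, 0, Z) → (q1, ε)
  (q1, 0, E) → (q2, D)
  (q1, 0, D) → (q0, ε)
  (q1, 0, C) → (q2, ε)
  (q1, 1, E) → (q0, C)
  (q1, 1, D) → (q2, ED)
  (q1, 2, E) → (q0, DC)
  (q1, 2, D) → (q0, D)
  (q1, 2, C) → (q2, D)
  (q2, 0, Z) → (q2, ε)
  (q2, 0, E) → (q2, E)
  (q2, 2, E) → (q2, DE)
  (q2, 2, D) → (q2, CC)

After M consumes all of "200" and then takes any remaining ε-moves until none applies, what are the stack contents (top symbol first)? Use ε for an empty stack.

DZ

(q0, 200, Z) ⊢ (q1, 00, DEZ) ⊢ (q0, 0, EZ) ⊢ (q1, 0, DDZ) ⊢ (q0, ε, DZ)
All input consumed in state q0 with stack DZ.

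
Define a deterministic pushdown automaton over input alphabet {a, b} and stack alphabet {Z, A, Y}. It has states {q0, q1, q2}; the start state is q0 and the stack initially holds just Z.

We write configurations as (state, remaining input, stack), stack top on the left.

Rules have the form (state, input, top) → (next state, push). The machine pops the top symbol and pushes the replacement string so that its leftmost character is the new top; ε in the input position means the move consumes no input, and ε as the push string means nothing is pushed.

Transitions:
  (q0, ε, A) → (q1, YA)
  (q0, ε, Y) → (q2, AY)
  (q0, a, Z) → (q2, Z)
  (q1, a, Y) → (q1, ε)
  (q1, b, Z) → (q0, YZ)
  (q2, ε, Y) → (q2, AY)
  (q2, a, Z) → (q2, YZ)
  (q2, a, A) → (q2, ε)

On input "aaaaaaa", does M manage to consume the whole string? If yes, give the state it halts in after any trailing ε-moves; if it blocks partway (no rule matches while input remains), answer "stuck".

q2

(q0, aaaaaaa, Z) ⊢ (q2, aaaaaa, Z) ⊢ (q2, aaaaa, YZ) ⊢ (q2, aaaaa, AYZ) ⊢ (q2, aaaa, YZ) ⊢ (q2, aaaa, AYZ) ⊢ (q2, aaa, YZ) ⊢ (q2, aaa, AYZ) ⊢ (q2, aa, YZ) ⊢ (q2, aa, AYZ) ⊢ (q2, a, YZ) ⊢ (q2, a, AYZ) ⊢ (q2, ε, YZ) ⊢ (q2, ε, AYZ)
All input consumed; M is in state q2.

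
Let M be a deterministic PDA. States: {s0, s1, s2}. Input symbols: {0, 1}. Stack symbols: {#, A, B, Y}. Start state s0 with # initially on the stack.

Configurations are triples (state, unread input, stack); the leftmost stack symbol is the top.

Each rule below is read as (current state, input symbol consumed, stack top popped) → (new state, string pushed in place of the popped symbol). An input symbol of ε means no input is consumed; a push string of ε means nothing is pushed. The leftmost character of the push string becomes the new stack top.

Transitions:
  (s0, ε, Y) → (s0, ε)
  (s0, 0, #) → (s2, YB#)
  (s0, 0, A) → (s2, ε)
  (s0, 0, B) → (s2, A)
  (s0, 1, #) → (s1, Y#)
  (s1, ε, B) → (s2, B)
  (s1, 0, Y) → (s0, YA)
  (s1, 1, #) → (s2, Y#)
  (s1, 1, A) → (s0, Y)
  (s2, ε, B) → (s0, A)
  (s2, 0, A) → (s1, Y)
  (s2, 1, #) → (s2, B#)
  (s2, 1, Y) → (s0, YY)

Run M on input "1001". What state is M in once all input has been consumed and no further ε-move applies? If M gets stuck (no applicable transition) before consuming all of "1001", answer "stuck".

s0

(s0, 1001, #)
  read 1, top #: go to s1, push Y# → (s1, 001, Y#)
  read 0, top Y: go to s0, push YA → (s0, 01, YA#)
  ε-move, top Y: go to s0, push ε → (s0, 01, A#)
  read 0, top A: go to s2, push ε → (s2, 1, #)
  read 1, top #: go to s2, push B# → (s2, ε, B#)
  ε-move, top B: go to s0, push A → (s0, ε, A#)
All input consumed; M is in state s0.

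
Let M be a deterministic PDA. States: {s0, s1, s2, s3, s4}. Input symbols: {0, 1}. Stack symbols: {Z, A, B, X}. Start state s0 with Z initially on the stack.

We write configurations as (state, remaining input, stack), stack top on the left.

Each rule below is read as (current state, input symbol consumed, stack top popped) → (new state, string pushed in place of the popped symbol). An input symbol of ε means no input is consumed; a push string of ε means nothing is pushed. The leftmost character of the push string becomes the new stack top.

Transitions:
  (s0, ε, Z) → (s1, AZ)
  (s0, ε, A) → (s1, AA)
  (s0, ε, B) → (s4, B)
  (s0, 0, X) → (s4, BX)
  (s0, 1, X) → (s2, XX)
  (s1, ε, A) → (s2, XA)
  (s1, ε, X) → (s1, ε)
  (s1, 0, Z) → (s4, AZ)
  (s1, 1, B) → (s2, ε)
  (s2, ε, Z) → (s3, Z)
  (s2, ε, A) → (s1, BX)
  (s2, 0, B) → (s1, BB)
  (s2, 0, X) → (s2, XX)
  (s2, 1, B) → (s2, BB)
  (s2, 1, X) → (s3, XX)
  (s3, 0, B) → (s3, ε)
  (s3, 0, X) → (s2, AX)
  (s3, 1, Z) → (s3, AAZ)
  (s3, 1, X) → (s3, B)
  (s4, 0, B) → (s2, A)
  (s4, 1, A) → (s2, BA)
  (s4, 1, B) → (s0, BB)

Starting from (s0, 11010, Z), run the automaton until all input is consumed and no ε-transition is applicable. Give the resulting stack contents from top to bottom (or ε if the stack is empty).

AZ

(s0, 11010, Z) ⊢ (s1, 11010, AZ) ⊢ (s2, 11010, XAZ) ⊢ (s3, 1010, XXAZ) ⊢ (s3, 010, BXAZ) ⊢ (s3, 10, XAZ) ⊢ (s3, 0, BAZ) ⊢ (s3, ε, AZ)
All input consumed in state s3 with stack AZ.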